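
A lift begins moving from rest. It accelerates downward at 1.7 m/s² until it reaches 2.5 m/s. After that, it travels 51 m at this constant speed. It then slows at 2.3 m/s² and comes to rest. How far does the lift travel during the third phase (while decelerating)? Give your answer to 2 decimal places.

Phase 1 (accelerating): v₀ = 0 m/s, a = 1.7 m/s².
v = v₀ + at → t = (2.5 − 0) / 1.7 = 1.47 s
v² = v₀² + 2aΔx → Δx = (2.5² − 0²)/(2·1.7) = 1.84 m

Phase 2 (constant speed): v₀ = 2.50 m/s, a = 0 m/s².
Constant speed: t = d/v = 51/2.50 = 20.4 s

Phase 3 (decelerating): v₀ = 2.50 m/s, a = -2.3 m/s².
v = v₀ + at → t = (0 − 2.50) / -2.3 = 1.09 s
v² = v₀² + 2aΔx → Δx = (0² − 2.50²)/(2·-2.3) = 1.36 m
Distance in phase 3 = 1.36 m

1.36 m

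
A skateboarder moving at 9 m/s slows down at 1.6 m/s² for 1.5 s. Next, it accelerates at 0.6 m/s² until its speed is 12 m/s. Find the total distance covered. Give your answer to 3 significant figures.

95.4 m

Phase 1 (decelerating): v₀ = 9.00 m/s, a = -1.6 m/s².
v = v₀ + at = 9.00 + (-1.6)(1.5) = 6.60 m/s
Δx = v₀t + ½at² = 9.00·1.5 + 0.5·-1.6·1.5² = 11.7 m

Phase 2 (accelerating): v₀ = 6.60 m/s, a = 0.6 m/s².
v = v₀ + at → t = (12 − 6.60) / 0.6 = 9.00 s
v² = v₀² + 2aΔx → Δx = (12² − 6.60²)/(2·0.6) = 83.7 m
Total distance = 11.7 + 83.7 = 95.4 m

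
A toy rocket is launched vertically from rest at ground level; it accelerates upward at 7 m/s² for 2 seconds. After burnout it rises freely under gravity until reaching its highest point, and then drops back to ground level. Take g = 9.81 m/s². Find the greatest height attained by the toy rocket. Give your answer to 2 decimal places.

Phase 1 (powered ascent): v₀ = 0 m/s, a = 7 m/s².
v = v₀ + at = 0 + (7)(2) = 14.0 m/s
Δx = v₀t + ½at² = 0·2 + 0.5·7·2² = 14.0 m

Phase 2 (coasting upward): v₀ = 14.0 m/s, a = -9.81 m/s².
v = v₀ + at → t = (0 − 14.0) / -9.81 = 1.43 s
v² = v₀² + 2aΔx → Δx = (0² − 14.0²)/(2·-9.81) = 9.99 m
Maximum height = 14.0 + 9.99 = 24.0 m

23.99 m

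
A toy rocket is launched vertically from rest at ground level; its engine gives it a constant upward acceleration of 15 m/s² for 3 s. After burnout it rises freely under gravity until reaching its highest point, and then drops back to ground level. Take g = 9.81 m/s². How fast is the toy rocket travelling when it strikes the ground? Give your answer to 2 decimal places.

57.87 m/s

Phase 1 (powered ascent): v₀ = 0 m/s, a = 15 m/s².
v = v₀ + at = 0 + (15)(3) = 45.0 m/s
Δx = v₀t + ½at² = 0·3 + 0.5·15·3² = 67.5 m

Phase 2 (coasting upward): v₀ = 45.0 m/s, a = -9.81 m/s².
v = v₀ + at → t = (0 − 45.0) / -9.81 = 4.59 s
v² = v₀² + 2aΔx → Δx = (0² − 45.0²)/(2·-9.81) = 103 m

Phase 3 (free fall): v₀ = 0 m/s, a = -9.81 m/s².
Falls 171 m from rest: t = √(2·171/9.81) = 5.90 s; v = g·t = 57.9 m/s.
Impact speed = 57.9 m/s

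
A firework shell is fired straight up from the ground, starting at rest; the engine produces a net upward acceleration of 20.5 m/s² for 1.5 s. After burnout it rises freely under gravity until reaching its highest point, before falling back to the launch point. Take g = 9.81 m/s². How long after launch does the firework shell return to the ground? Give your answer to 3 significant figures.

Phase 1 (powered ascent): v₀ = 0 m/s, a = 20.5 m/s².
v = v₀ + at = 0 + (20.5)(1.5) = 30.8 m/s
Δx = v₀t + ½at² = 0·1.5 + 0.5·20.5·1.5² = 23.1 m

Phase 2 (coasting upward): v₀ = 30.8 m/s, a = -9.81 m/s².
v = v₀ + at → t = (0 − 30.8) / -9.81 = 3.13 s
v² = v₀² + 2aΔx → Δx = (0² − 30.8²)/(2·-9.81) = 48.2 m

Phase 3 (free fall): v₀ = 0 m/s, a = -9.81 m/s².
Falls 71.3 m from rest: t = √(2·71.3/9.81) = 3.81 s; v = g·t = 37.4 m/s.
Total time = 1.50 + 3.13 + 3.81 = 8.45 s

8.45 s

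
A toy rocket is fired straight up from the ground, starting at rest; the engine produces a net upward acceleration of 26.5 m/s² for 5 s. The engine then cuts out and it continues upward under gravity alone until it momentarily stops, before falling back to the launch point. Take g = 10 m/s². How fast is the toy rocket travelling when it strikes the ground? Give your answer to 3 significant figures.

156 m/s

Phase 1 (powered ascent): v₀ = 0 m/s, a = 26.5 m/s².
v = v₀ + at = 0 + (26.5)(5) = 132 m/s
Δx = v₀t + ½at² = 0·5 + 0.5·26.5·5² = 331 m

Phase 2 (coasting upward): v₀ = 132 m/s, a = -10 m/s².
v = v₀ + at → t = (0 − 132) / -10 = 13.2 s
v² = v₀² + 2aΔx → Δx = (0² − 132²)/(2·-10) = 878 m

Phase 3 (free fall): v₀ = 0 m/s, a = -10 m/s².
Falls 1210 m from rest: t = √(2·1210/10) = 15.6 s; v = g·t = 156 m/s.
Impact speed = 156 m/s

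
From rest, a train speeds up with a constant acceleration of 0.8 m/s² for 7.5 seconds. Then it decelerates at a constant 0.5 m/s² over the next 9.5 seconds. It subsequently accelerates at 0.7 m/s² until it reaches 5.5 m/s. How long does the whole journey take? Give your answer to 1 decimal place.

Phase 1 (accelerating): v₀ = 0 m/s, a = 0.8 m/s².
v = v₀ + at = 0 + (0.8)(7.5) = 6.00 m/s
Δx = v₀t + ½at² = 0·7.5 + 0.5·0.8·7.5² = 22.5 m

Phase 2 (decelerating): v₀ = 6.00 m/s, a = -0.5 m/s².
v = v₀ + at = 6.00 + (-0.5)(9.5) = 1.25 m/s
Δx = v₀t + ½at² = 6.00·9.5 + 0.5·-0.5·9.5² = 34.4 m

Phase 3 (accelerating): v₀ = 1.25 m/s, a = 0.7 m/s².
v = v₀ + at → t = (5.5 − 1.25) / 0.7 = 6.07 s
v² = v₀² + 2aΔx → Δx = (5.5² − 1.25²)/(2·0.7) = 20.5 m
Total time = 7.50 + 9.50 + 6.07 = 23.1 s

23.1 s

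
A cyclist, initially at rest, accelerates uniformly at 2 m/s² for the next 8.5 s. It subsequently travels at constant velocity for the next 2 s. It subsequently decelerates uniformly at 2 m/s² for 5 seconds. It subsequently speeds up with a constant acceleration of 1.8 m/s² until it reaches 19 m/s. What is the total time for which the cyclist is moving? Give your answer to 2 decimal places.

22.17 s

Phase 1 (accelerating): v₀ = 0 m/s, a = 2 m/s².
v = v₀ + at = 0 + (2)(8.5) = 17.0 m/s
Δx = v₀t + ½at² = 0·8.5 + 0.5·2·8.5² = 72.2 m

Phase 2 (constant speed): v₀ = 17.0 m/s, a = 0 m/s².
v = v₀ + at = 17.0 + (0)(2) = 17.0 m/s
Δx = v₀t + ½at² = 17.0·2 + 0.5·0·2² = 34.0 m

Phase 3 (decelerating): v₀ = 17.0 m/s, a = -2 m/s².
v = v₀ + at = 17.0 + (-2)(5) = 7.00 m/s
Δx = v₀t + ½at² = 17.0·5 + 0.5·-2·5² = 60.0 m

Phase 4 (accelerating): v₀ = 7.00 m/s, a = 1.8 m/s².
v = v₀ + at → t = (19 − 7.00) / 1.8 = 6.67 s
v² = v₀² + 2aΔx → Δx = (19² − 7.00²)/(2·1.8) = 86.7 m
Total time = 8.50 + 2.00 + 5.00 + 6.67 = 22.2 s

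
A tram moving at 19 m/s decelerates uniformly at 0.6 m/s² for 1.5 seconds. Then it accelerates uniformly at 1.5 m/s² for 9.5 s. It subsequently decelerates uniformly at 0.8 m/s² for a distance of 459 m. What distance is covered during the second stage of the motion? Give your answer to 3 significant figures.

240 m

Phase 1 (decelerating): v₀ = 19.0 m/s, a = -0.6 m/s².
v = v₀ + at = 19.0 + (-0.6)(1.5) = 18.1 m/s
Δx = v₀t + ½at² = 19.0·1.5 + 0.5·-0.6·1.5² = 27.8 m

Phase 2 (accelerating): v₀ = 18.1 m/s, a = 1.5 m/s².
v = v₀ + at = 18.1 + (1.5)(9.5) = 32.4 m/s
Δx = v₀t + ½at² = 18.1·9.5 + 0.5·1.5·9.5² = 240 m
Distance in phase 2 = 240 m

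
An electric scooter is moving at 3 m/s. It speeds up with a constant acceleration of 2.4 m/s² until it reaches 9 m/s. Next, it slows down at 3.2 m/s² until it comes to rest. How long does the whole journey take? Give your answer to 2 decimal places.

Phase 1 (accelerating): v₀ = 3.00 m/s, a = 2.4 m/s².
v = v₀ + at → t = (9 − 3.00) / 2.4 = 2.50 s
v² = v₀² + 2aΔx → Δx = (9² − 3.00²)/(2·2.4) = 15.0 m

Phase 2 (decelerating): v₀ = 9.00 m/s, a = -3.2 m/s².
v = v₀ + at → t = (0 − 9.00) / -3.2 = 2.81 s
v² = v₀² + 2aΔx → Δx = (0² − 9.00²)/(2·-3.2) = 12.7 m
Total time = 2.50 + 2.81 = 5.31 s

5.31 s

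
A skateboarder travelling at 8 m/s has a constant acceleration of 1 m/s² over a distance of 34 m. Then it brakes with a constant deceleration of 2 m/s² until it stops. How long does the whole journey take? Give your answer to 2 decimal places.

9.23 s

Phase 1 (accelerating): v₀ = 8.00 m/s, a = 1 m/s².
v² = v₀² + 2aΔx = 8.00² + 2·1·34 = 132 → v = 11.5 m/s
t = (v − v₀)/a = (11.5 − 8.00)/1 = 3.49 s

Phase 2 (decelerating): v₀ = 11.5 m/s, a = -2 m/s².
v = v₀ + at → t = (0 − 11.5) / -2 = 5.74 s
v² = v₀² + 2aΔx → Δx = (0² − 11.5²)/(2·-2) = 33.0 m
Total time = 3.49 + 5.74 = 9.23 s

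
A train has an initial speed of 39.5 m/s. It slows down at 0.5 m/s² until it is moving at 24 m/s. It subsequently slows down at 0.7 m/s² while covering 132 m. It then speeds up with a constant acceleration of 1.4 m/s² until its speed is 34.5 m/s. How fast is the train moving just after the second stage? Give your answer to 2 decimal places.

Phase 1 (decelerating): v₀ = 39.5 m/s, a = -0.5 m/s².
v = v₀ + at → t = (24 − 39.5) / -0.5 = 31.0 s
v² = v₀² + 2aΔx → Δx = (24² − 39.5²)/(2·-0.5) = 984 m

Phase 2 (decelerating): v₀ = 24.0 m/s, a = -0.7 m/s².
v² = v₀² + 2aΔx = 24.0² + 2·-0.7·132 = 391 → v = 19.8 m/s
t = (v − v₀)/a = (19.8 − 24.0)/-0.7 = 6.03 s
Speed at end of phase 2 = 19.8 m/s

19.78 m/s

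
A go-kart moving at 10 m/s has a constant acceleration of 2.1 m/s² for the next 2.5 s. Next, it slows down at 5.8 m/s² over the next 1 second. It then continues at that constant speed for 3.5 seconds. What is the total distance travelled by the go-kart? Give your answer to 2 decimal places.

Phase 1 (accelerating): v₀ = 10.0 m/s, a = 2.1 m/s².
v = v₀ + at = 10.0 + (2.1)(2.5) = 15.2 m/s
Δx = v₀t + ½at² = 10.0·2.5 + 0.5·2.1·2.5² = 31.6 m

Phase 2 (decelerating): v₀ = 15.2 m/s, a = -5.8 m/s².
v = v₀ + at = 15.2 + (-5.8)(1) = 9.45 m/s
Δx = v₀t + ½at² = 15.2·1 + 0.5·-5.8·1² = 12.3 m

Phase 3 (constant speed): v₀ = 9.45 m/s, a = 0 m/s².
v = v₀ + at = 9.45 + (0)(3.5) = 9.45 m/s
Δx = v₀t + ½at² = 9.45·3.5 + 0.5·0·3.5² = 33.1 m
Total distance = 31.6 + 12.3 + 33.1 = 77.0 m

76.99 m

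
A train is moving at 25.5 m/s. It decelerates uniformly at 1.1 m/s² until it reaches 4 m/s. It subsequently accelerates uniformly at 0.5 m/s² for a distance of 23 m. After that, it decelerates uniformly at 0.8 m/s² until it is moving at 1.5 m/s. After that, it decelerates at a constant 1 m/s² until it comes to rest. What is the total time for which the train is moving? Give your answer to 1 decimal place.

Phase 1 (decelerating): v₀ = 25.5 m/s, a = -1.1 m/s².
v = v₀ + at → t = (4 − 25.5) / -1.1 = 19.5 s
v² = v₀² + 2aΔx → Δx = (4² − 25.5²)/(2·-1.1) = 288 m

Phase 2 (accelerating): v₀ = 4.00 m/s, a = 0.5 m/s².
v² = v₀² + 2aΔx = 4.00² + 2·0.5·23 = 39.0 → v = 6.24 m/s
t = (v − v₀)/a = (6.24 − 4.00)/0.5 = 4.49 s

Phase 3 (decelerating): v₀ = 6.24 m/s, a = -0.8 m/s².
v = v₀ + at → t = (1.5 − 6.24) / -0.8 = 5.93 s
v² = v₀² + 2aΔx → Δx = (1.5² − 6.24²)/(2·-0.8) = 23.0 m

Phase 4 (decelerating): v₀ = 1.50 m/s, a = -1 m/s².
v = v₀ + at → t = (0 − 1.50) / -1 = 1.50 s
v² = v₀² + 2aΔx → Δx = (0² − 1.50²)/(2·-1) = 1.12 m
Total time = 19.5 + 4.49 + 5.93 + 1.50 = 31.5 s

31.5 s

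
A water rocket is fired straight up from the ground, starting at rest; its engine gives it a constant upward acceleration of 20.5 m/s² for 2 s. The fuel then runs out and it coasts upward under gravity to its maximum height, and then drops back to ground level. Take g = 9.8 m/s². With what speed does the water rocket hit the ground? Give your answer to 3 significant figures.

49.8 m/s

Phase 1 (powered ascent): v₀ = 0 m/s, a = 20.5 m/s².
v = v₀ + at = 0 + (20.5)(2) = 41.0 m/s
Δx = v₀t + ½at² = 0·2 + 0.5·20.5·2² = 41.0 m

Phase 2 (coasting upward): v₀ = 41.0 m/s, a = -9.8 m/s².
v = v₀ + at → t = (0 − 41.0) / -9.8 = 4.18 s
v² = v₀² + 2aΔx → Δx = (0² − 41.0²)/(2·-9.8) = 85.8 m

Phase 3 (free fall): v₀ = 0 m/s, a = -9.8 m/s².
Falls 127 m from rest: t = √(2·127/9.8) = 5.09 s; v = g·t = 49.8 m/s.
Impact speed = 49.8 m/s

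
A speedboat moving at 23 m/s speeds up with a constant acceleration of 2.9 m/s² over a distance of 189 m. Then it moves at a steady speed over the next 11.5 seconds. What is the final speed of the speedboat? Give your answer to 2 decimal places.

Phase 1 (accelerating): v₀ = 23.0 m/s, a = 2.9 m/s².
v² = v₀² + 2aΔx = 23.0² + 2·2.9·189 = 1630 → v = 40.3 m/s
t = (v − v₀)/a = (40.3 − 23.0)/2.9 = 5.97 s

Phase 2 (constant speed): v₀ = 40.3 m/s, a = 0 m/s².
v = v₀ + at = 40.3 + (0)(11.5) = 40.3 m/s
Δx = v₀t + ½at² = 40.3·11.5 + 0.5·0·11.5² = 464 m
Final speed = 40.3 m/s

40.31 m/s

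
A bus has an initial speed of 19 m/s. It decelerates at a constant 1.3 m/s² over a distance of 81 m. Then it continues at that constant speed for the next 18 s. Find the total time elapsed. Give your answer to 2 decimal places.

Phase 1 (decelerating): v₀ = 19.0 m/s, a = -1.3 m/s².
v² = v₀² + 2aΔx = 19.0² + 2·-1.3·81 = 150 → v = 12.3 m/s
t = (v − v₀)/a = (12.3 − 19.0)/-1.3 = 5.18 s

Phase 2 (constant speed): v₀ = 12.3 m/s, a = 0 m/s².
v = v₀ + at = 12.3 + (0)(18) = 12.3 m/s
Δx = v₀t + ½at² = 12.3·18 + 0.5·0·18² = 221 m
Total time = 5.18 + 18.0 = 23.2 s

23.18 s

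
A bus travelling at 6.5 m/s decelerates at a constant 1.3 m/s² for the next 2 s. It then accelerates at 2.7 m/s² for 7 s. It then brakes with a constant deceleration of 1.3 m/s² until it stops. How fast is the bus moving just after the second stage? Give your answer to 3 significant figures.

Phase 1 (decelerating): v₀ = 6.50 m/s, a = -1.3 m/s².
v = v₀ + at = 6.50 + (-1.3)(2) = 3.90 m/s
Δx = v₀t + ½at² = 6.50·2 + 0.5·-1.3·2² = 10.4 m

Phase 2 (accelerating): v₀ = 3.90 m/s, a = 2.7 m/s².
v = v₀ + at = 3.90 + (2.7)(7) = 22.8 m/s
Δx = v₀t + ½at² = 3.90·7 + 0.5·2.7·7² = 93.5 m
Speed at end of phase 2 = 22.8 m/s

22.8 m/s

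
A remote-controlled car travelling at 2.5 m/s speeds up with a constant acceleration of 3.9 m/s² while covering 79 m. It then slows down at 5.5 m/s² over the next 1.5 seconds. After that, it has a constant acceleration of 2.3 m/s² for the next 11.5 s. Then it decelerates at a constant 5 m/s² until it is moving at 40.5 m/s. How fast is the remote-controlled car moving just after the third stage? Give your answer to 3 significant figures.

Phase 1 (accelerating): v₀ = 2.50 m/s, a = 3.9 m/s².
v² = v₀² + 2aΔx = 2.50² + 2·3.9·79 = 622 → v = 24.9 m/s
t = (v − v₀)/a = (24.9 − 2.50)/3.9 = 5.76 s

Phase 2 (decelerating): v₀ = 24.9 m/s, a = -5.5 m/s².
v = v₀ + at = 24.9 + (-5.5)(1.5) = 16.7 m/s
Δx = v₀t + ½at² = 24.9·1.5 + 0.5·-5.5·1.5² = 31.2 m

Phase 3 (accelerating): v₀ = 16.7 m/s, a = 2.3 m/s².
v = v₀ + at = 16.7 + (2.3)(11.5) = 43.1 m/s
Δx = v₀t + ½at² = 16.7·11.5 + 0.5·2.3·11.5² = 344 m
Speed at end of phase 3 = 43.1 m/s

43.1 m/s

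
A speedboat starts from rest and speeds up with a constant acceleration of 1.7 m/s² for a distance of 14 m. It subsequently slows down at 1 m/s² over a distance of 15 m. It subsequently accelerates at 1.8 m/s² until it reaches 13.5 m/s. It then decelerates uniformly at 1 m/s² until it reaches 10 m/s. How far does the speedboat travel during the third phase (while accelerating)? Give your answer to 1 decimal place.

Phase 1 (accelerating): v₀ = 0 m/s, a = 1.7 m/s².
v² = v₀² + 2aΔx = 0² + 2·1.7·14 = 47.6 → v = 6.90 m/s
t = (v − v₀)/a = (6.90 − 0)/1.7 = 4.06 s

Phase 2 (decelerating): v₀ = 6.90 m/s, a = -1 m/s².
v² = v₀² + 2aΔx = 6.90² + 2·-1·15 = 17.6 → v = 4.20 m/s
t = (v − v₀)/a = (4.20 − 6.90)/-1 = 2.70 s

Phase 3 (accelerating): v₀ = 4.20 m/s, a = 1.8 m/s².
v = v₀ + at → t = (13.5 − 4.20) / 1.8 = 5.17 s
v² = v₀² + 2aΔx → Δx = (13.5² − 4.20²)/(2·1.8) = 45.7 m
Distance in phase 3 = 45.7 m

45.7 m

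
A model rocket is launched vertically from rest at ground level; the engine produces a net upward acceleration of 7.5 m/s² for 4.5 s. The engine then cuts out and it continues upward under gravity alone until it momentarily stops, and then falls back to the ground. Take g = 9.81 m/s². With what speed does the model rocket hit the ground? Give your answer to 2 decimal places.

51.27 m/s

Phase 1 (powered ascent): v₀ = 0 m/s, a = 7.5 m/s².
v = v₀ + at = 0 + (7.5)(4.5) = 33.8 m/s
Δx = v₀t + ½at² = 0·4.5 + 0.5·7.5·4.5² = 75.9 m

Phase 2 (coasting upward): v₀ = 33.8 m/s, a = -9.81 m/s².
v = v₀ + at → t = (0 − 33.8) / -9.81 = 3.44 s
v² = v₀² + 2aΔx → Δx = (0² − 33.8²)/(2·-9.81) = 58.1 m

Phase 3 (free fall): v₀ = 0 m/s, a = -9.81 m/s².
Falls 134 m from rest: t = √(2·134/9.81) = 5.23 s; v = g·t = 51.3 m/s.
Impact speed = 51.3 m/s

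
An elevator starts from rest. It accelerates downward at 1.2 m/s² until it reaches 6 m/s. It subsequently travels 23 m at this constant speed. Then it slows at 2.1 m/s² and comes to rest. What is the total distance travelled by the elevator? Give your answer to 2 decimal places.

Phase 1 (accelerating): v₀ = 0 m/s, a = 1.2 m/s².
v = v₀ + at → t = (6 − 0) / 1.2 = 5.00 s
v² = v₀² + 2aΔx → Δx = (6² − 0²)/(2·1.2) = 15.0 m

Phase 2 (constant speed): v₀ = 6.00 m/s, a = 0 m/s².
Constant speed: t = d/v = 23/6.00 = 3.83 s

Phase 3 (decelerating): v₀ = 6.00 m/s, a = -2.1 m/s².
v = v₀ + at → t = (0 − 6.00) / -2.1 = 2.86 s
v² = v₀² + 2aΔx → Δx = (0² − 6.00²)/(2·-2.1) = 8.57 m
Total distance = 15.0 + 23.0 + 8.57 = 46.6 m

46.57 m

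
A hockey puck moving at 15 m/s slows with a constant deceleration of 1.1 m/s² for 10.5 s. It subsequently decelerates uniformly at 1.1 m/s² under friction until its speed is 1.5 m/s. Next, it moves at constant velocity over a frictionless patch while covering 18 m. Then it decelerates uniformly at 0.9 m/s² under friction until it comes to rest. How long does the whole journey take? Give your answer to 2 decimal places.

25.94 s

Phase 1 (decelerating): v₀ = 15.0 m/s, a = -1.1 m/s².
v = v₀ + at = 15.0 + (-1.1)(10.5) = 3.45 m/s
Δx = v₀t + ½at² = 15.0·10.5 + 0.5·-1.1·10.5² = 96.9 m

Phase 2 (decelerating): v₀ = 3.45 m/s, a = -1.1 m/s².
v = v₀ + at → t = (1.5 − 3.45) / -1.1 = 1.77 s
v² = v₀² + 2aΔx → Δx = (1.5² − 3.45²)/(2·-1.1) = 4.39 m

Phase 3 (constant speed): v₀ = 1.50 m/s, a = 0 m/s².
Constant speed: t = d/v = 18/1.50 = 12.0 s

Phase 4 (decelerating): v₀ = 1.50 m/s, a = -0.9 m/s².
v = v₀ + at → t = (0 − 1.50) / -0.9 = 1.67 s
v² = v₀² + 2aΔx → Δx = (0² − 1.50²)/(2·-0.9) = 1.25 m
Total time = 10.5 + 1.77 + 12.0 + 1.67 = 25.9 s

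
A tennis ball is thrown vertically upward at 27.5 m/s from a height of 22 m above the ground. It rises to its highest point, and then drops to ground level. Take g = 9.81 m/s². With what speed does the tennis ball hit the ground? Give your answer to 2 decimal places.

34.47 m/s

Phase 1 (rising): v₀ = 27.5 m/s, a = -9.81 m/s².
v = v₀ + at → t = (0 − 27.5) / -9.81 = 2.80 s
v² = v₀² + 2aΔx → Δx = (0² − 27.5²)/(2·-9.81) = 38.5 m

Phase 2 (falling): v₀ = 0 m/s, a = -9.81 m/s².
Falls 60.5 m from rest: t = √(2·60.5/9.81) = 3.51 s; v = g·t = 34.5 m/s.
Final speed = 34.5 m/s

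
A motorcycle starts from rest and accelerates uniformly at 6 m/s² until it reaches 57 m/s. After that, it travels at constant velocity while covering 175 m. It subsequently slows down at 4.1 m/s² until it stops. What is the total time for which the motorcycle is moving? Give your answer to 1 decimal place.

Phase 1 (accelerating): v₀ = 0 m/s, a = 6 m/s².
v = v₀ + at → t = (57 − 0) / 6 = 9.50 s
v² = v₀² + 2aΔx → Δx = (57² − 0²)/(2·6) = 271 m

Phase 2 (constant speed): v₀ = 57.0 m/s, a = 0 m/s².
Constant speed: t = d/v = 175/57.0 = 3.07 s

Phase 3 (decelerating): v₀ = 57.0 m/s, a = -4.1 m/s².
v = v₀ + at → t = (0 − 57.0) / -4.1 = 13.9 s
v² = v₀² + 2aΔx → Δx = (0² − 57.0²)/(2·-4.1) = 396 m
Total time = 9.50 + 3.07 + 13.9 = 26.5 s

26.5 s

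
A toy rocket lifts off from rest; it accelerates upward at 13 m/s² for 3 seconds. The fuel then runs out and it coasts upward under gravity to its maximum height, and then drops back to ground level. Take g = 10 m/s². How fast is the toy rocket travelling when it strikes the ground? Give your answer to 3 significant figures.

Phase 1 (powered ascent): v₀ = 0 m/s, a = 13 m/s².
v = v₀ + at = 0 + (13)(3) = 39.0 m/s
Δx = v₀t + ½at² = 0·3 + 0.5·13·3² = 58.5 m

Phase 2 (coasting upward): v₀ = 39.0 m/s, a = -10 m/s².
v = v₀ + at → t = (0 − 39.0) / -10 = 3.90 s
v² = v₀² + 2aΔx → Δx = (0² − 39.0²)/(2·-10) = 76.0 m

Phase 3 (free fall): v₀ = 0 m/s, a = -10 m/s².
Falls 135 m from rest: t = √(2·135/10) = 5.19 s; v = g·t = 51.9 m/s.
Impact speed = 51.9 m/s

51.9 m/s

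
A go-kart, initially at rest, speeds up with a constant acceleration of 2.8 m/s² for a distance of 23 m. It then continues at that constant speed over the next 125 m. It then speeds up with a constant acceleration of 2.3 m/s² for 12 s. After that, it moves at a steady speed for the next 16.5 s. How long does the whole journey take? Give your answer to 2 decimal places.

Phase 1 (accelerating): v₀ = 0 m/s, a = 2.8 m/s².
v² = v₀² + 2aΔx = 0² + 2·2.8·23 = 129 → v = 11.3 m/s
t = (v − v₀)/a = (11.3 − 0)/2.8 = 4.05 s

Phase 2 (constant speed): v₀ = 11.3 m/s, a = 0 m/s².
Constant speed: t = d/v = 125/11.3 = 11.0 s

Phase 3 (accelerating): v₀ = 11.3 m/s, a = 2.3 m/s².
v = v₀ + at = 11.3 + (2.3)(12) = 38.9 m/s
Δx = v₀t + ½at² = 11.3·12 + 0.5·2.3·12² = 302 m

Phase 4 (constant speed): v₀ = 38.9 m/s, a = 0 m/s².
v = v₀ + at = 38.9 + (0)(16.5) = 38.9 m/s
Δx = v₀t + ½at² = 38.9·16.5 + 0.5·0·16.5² = 643 m
Total time = 4.05 + 11.0 + 12.0 + 16.5 = 43.6 s

43.57 s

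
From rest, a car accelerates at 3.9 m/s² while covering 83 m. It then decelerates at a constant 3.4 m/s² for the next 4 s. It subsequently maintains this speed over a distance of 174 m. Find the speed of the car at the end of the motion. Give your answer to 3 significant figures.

Phase 1 (accelerating): v₀ = 0 m/s, a = 3.9 m/s².
v² = v₀² + 2aΔx = 0² + 2·3.9·83 = 647 → v = 25.4 m/s
t = (v − v₀)/a = (25.4 − 0)/3.9 = 6.52 s

Phase 2 (decelerating): v₀ = 25.4 m/s, a = -3.4 m/s².
v = v₀ + at = 25.4 + (-3.4)(4) = 11.8 m/s
Δx = v₀t + ½at² = 25.4·4 + 0.5·-3.4·4² = 74.6 m

Phase 3 (constant speed): v₀ = 11.8 m/s, a = 0 m/s².
Constant speed: t = d/v = 174/11.8 = 14.7 s
Final speed = 11.8 m/s

11.8 m/s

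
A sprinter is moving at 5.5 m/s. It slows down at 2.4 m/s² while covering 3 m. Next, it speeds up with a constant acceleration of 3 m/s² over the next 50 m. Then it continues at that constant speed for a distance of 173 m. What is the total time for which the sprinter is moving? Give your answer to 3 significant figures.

Phase 1 (decelerating): v₀ = 5.50 m/s, a = -2.4 m/s².
v² = v₀² + 2aΔx = 5.50² + 2·-2.4·3 = 15.9 → v = 3.98 m/s
t = (v − v₀)/a = (3.98 − 5.50)/-2.4 = 0.633 s

Phase 2 (accelerating): v₀ = 3.98 m/s, a = 3 m/s².
v² = v₀² + 2aΔx = 3.98² + 2·3·50 = 316 → v = 17.8 m/s
t = (v − v₀)/a = (17.8 − 3.98)/3 = 4.60 s

Phase 3 (constant speed): v₀ = 17.8 m/s, a = 0 m/s².
Constant speed: t = d/v = 173/17.8 = 9.73 s
Total time = 0.633 + 4.60 + 9.73 = 15.0 s

15.0 s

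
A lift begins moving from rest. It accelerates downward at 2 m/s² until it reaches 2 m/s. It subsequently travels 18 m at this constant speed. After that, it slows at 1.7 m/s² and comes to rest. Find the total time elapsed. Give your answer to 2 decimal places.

11.18 s

Phase 1 (accelerating): v₀ = 0 m/s, a = 2 m/s².
v = v₀ + at → t = (2 − 0) / 2 = 1.00 s
v² = v₀² + 2aΔx → Δx = (2² − 0²)/(2·2) = 1.00 m

Phase 2 (constant speed): v₀ = 2.00 m/s, a = 0 m/s².
Constant speed: t = d/v = 18/2.00 = 9.00 s

Phase 3 (decelerating): v₀ = 2.00 m/s, a = -1.7 m/s².
v = v₀ + at → t = (0 − 2.00) / -1.7 = 1.18 s
v² = v₀² + 2aΔx → Δx = (0² − 2.00²)/(2·-1.7) = 1.18 m
Total time = 1.00 + 9.00 + 1.18 = 11.2 s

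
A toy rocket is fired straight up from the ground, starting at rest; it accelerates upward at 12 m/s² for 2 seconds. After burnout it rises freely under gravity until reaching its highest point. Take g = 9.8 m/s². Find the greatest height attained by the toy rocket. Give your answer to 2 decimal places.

Phase 1 (powered ascent): v₀ = 0 m/s, a = 12 m/s².
v = v₀ + at = 0 + (12)(2) = 24.0 m/s
Δx = v₀t + ½at² = 0·2 + 0.5·12·2² = 24.0 m

Phase 2 (coasting upward): v₀ = 24.0 m/s, a = -9.8 m/s².
v = v₀ + at → t = (0 − 24.0) / -9.8 = 2.45 s
v² = v₀² + 2aΔx → Δx = (0² − 24.0²)/(2·-9.8) = 29.4 m
Maximum height = 24.0 + 29.4 = 53.4 m

53.39 m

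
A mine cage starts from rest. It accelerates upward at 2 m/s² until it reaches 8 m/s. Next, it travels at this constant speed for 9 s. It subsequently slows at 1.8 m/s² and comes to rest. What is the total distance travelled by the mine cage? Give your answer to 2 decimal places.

105.78 m

Phase 1 (accelerating): v₀ = 0 m/s, a = 2 m/s².
v = v₀ + at → t = (8 − 0) / 2 = 4.00 s
v² = v₀² + 2aΔx → Δx = (8² − 0²)/(2·2) = 16.0 m

Phase 2 (constant speed): v₀ = 8.00 m/s, a = 0 m/s².
v = v₀ + at = 8.00 + (0)(9) = 8.00 m/s
Δx = v₀t + ½at² = 8.00·9 + 0.5·0·9² = 72.0 m

Phase 3 (decelerating): v₀ = 8.00 m/s, a = -1.8 m/s².
v = v₀ + at → t = (0 − 8.00) / -1.8 = 4.44 s
v² = v₀² + 2aΔx → Δx = (0² − 8.00²)/(2·-1.8) = 17.8 m
Total distance = 16.0 + 72.0 + 17.8 = 106 m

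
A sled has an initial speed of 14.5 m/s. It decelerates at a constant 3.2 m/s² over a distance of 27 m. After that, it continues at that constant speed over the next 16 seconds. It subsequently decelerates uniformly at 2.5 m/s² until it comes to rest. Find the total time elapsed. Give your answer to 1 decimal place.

Phase 1 (decelerating): v₀ = 14.5 m/s, a = -3.2 m/s².
v² = v₀² + 2aΔx = 14.5² + 2·-3.2·27 = 37.4 → v = 6.12 m/s
t = (v − v₀)/a = (6.12 − 14.5)/-3.2 = 2.62 s

Phase 2 (constant speed): v₀ = 6.12 m/s, a = 0 m/s².
v = v₀ + at = 6.12 + (0)(16) = 6.12 m/s
Δx = v₀t + ½at² = 6.12·16 + 0.5·0·16² = 97.9 m

Phase 3 (decelerating): v₀ = 6.12 m/s, a = -2.5 m/s².
v = v₀ + at → t = (0 − 6.12) / -2.5 = 2.45 s
v² = v₀² + 2aΔx → Δx = (0² − 6.12²)/(2·-2.5) = 7.49 m
Total time = 2.62 + 16.0 + 2.45 = 21.1 s

21.1 s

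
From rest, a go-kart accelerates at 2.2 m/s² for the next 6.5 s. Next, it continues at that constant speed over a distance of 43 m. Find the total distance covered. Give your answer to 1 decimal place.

89.5 m

Phase 1 (accelerating): v₀ = 0 m/s, a = 2.2 m/s².
v = v₀ + at = 0 + (2.2)(6.5) = 14.3 m/s
Δx = v₀t + ½at² = 0·6.5 + 0.5·2.2·6.5² = 46.5 m

Phase 2 (constant speed): v₀ = 14.3 m/s, a = 0 m/s².
Constant speed: t = d/v = 43/14.3 = 3.01 s
Total distance = 46.5 + 43.0 = 89.5 m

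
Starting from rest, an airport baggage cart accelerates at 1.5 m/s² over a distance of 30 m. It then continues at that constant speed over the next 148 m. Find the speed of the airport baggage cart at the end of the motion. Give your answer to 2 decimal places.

9.49 m/s

Phase 1 (accelerating): v₀ = 0 m/s, a = 1.5 m/s².
v² = v₀² + 2aΔx = 0² + 2·1.5·30 = 90.0 → v = 9.49 m/s
t = (v − v₀)/a = (9.49 − 0)/1.5 = 6.32 s

Phase 2 (constant speed): v₀ = 9.49 m/s, a = 0 m/s².
Constant speed: t = d/v = 148/9.49 = 15.6 s
Final speed = 9.49 m/s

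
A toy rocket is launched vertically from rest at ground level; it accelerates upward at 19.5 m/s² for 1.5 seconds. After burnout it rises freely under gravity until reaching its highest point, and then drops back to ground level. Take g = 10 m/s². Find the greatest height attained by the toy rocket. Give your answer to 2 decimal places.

64.72 m

Phase 1 (powered ascent): v₀ = 0 m/s, a = 19.5 m/s².
v = v₀ + at = 0 + (19.5)(1.5) = 29.2 m/s
Δx = v₀t + ½at² = 0·1.5 + 0.5·19.5·1.5² = 21.9 m

Phase 2 (coasting upward): v₀ = 29.2 m/s, a = -10 m/s².
v = v₀ + at → t = (0 − 29.2) / -10 = 2.92 s
v² = v₀² + 2aΔx → Δx = (0² − 29.2²)/(2·-10) = 42.8 m
Maximum height = 21.9 + 42.8 = 64.7 m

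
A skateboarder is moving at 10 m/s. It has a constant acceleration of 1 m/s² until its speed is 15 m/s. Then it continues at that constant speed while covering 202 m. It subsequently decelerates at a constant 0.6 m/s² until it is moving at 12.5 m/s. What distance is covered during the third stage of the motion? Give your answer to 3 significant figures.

Phase 1 (accelerating): v₀ = 10.0 m/s, a = 1 m/s².
v = v₀ + at → t = (15 − 10.0) / 1 = 5.00 s
v² = v₀² + 2aΔx → Δx = (15² − 10.0²)/(2·1) = 62.5 m

Phase 2 (constant speed): v₀ = 15.0 m/s, a = 0 m/s².
Constant speed: t = d/v = 202/15.0 = 13.5 s

Phase 3 (decelerating): v₀ = 15.0 m/s, a = -0.6 m/s².
v = v₀ + at → t = (12.5 − 15.0) / -0.6 = 4.17 s
v² = v₀² + 2aΔx → Δx = (12.5² − 15.0²)/(2·-0.6) = 57.3 m
Distance in phase 3 = 57.3 m

57.3 m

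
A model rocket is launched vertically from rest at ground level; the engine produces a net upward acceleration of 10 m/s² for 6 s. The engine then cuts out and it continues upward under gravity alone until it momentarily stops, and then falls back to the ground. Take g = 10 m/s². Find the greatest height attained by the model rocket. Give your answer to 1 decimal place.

Phase 1 (powered ascent): v₀ = 0 m/s, a = 10 m/s².
v = v₀ + at = 0 + (10)(6) = 60.0 m/s
Δx = v₀t + ½at² = 0·6 + 0.5·10·6² = 180 m

Phase 2 (coasting upward): v₀ = 60.0 m/s, a = -10 m/s².
v = v₀ + at → t = (0 − 60.0) / -10 = 6.00 s
v² = v₀² + 2aΔx → Δx = (0² − 60.0²)/(2·-10) = 180 m
Maximum height = 180 + 180 = 360 m

360.0 m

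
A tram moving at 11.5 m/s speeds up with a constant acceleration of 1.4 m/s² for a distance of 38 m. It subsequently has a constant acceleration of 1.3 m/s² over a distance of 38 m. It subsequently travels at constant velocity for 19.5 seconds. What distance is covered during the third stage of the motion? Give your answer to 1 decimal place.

Phase 1 (accelerating): v₀ = 11.5 m/s, a = 1.4 m/s².
v² = v₀² + 2aΔx = 11.5² + 2·1.4·38 = 239 → v = 15.4 m/s
t = (v − v₀)/a = (15.4 − 11.5)/1.4 = 2.82 s

Phase 2 (accelerating): v₀ = 15.4 m/s, a = 1.3 m/s².
v² = v₀² + 2aΔx = 15.4² + 2·1.3·38 = 337 → v = 18.4 m/s
t = (v − v₀)/a = (18.4 − 15.4)/1.3 = 2.25 s

Phase 3 (constant speed): v₀ = 18.4 m/s, a = 0 m/s².
v = v₀ + at = 18.4 + (0)(19.5) = 18.4 m/s
Δx = v₀t + ½at² = 18.4·19.5 + 0.5·0·19.5² = 358 m
Distance in phase 3 = 358 m

358.2 m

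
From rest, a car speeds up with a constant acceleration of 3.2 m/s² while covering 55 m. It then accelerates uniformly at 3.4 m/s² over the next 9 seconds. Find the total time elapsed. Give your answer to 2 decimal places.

14.86 s

Phase 1 (accelerating): v₀ = 0 m/s, a = 3.2 m/s².
v² = v₀² + 2aΔx = 0² + 2·3.2·55 = 352 → v = 18.8 m/s
t = (v − v₀)/a = (18.8 − 0)/3.2 = 5.86 s

Phase 2 (accelerating): v₀ = 18.8 m/s, a = 3.4 m/s².
v = v₀ + at = 18.8 + (3.4)(9) = 49.4 m/s
Δx = v₀t + ½at² = 18.8·9 + 0.5·3.4·9² = 307 m
Total time = 5.86 + 9.00 = 14.9 s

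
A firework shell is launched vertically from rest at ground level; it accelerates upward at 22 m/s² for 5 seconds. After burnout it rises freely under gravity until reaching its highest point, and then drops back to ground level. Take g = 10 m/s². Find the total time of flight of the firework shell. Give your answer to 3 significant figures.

29.3 s

Phase 1 (powered ascent): v₀ = 0 m/s, a = 22 m/s².
v = v₀ + at = 0 + (22)(5) = 110 m/s
Δx = v₀t + ½at² = 0·5 + 0.5·22·5² = 275 m

Phase 2 (coasting upward): v₀ = 110 m/s, a = -10 m/s².
v = v₀ + at → t = (0 − 110) / -10 = 11.0 s
v² = v₀² + 2aΔx → Δx = (0² − 110²)/(2·-10) = 605 m

Phase 3 (free fall): v₀ = 0 m/s, a = -10 m/s².
Falls 880 m from rest: t = √(2·880/10) = 13.3 s; v = g·t = 133 m/s.
Total time = 5.00 + 11.0 + 13.3 = 29.3 s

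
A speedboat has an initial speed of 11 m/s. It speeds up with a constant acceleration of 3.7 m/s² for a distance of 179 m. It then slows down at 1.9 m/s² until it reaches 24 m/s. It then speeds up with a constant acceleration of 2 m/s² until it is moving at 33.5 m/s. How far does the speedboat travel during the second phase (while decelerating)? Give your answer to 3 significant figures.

Phase 1 (accelerating): v₀ = 11.0 m/s, a = 3.7 m/s².
v² = v₀² + 2aΔx = 11.0² + 2·3.7·179 = 1450 → v = 38.0 m/s
t = (v − v₀)/a = (38.0 − 11.0)/3.7 = 7.30 s

Phase 2 (decelerating): v₀ = 38.0 m/s, a = -1.9 m/s².
v = v₀ + at → t = (24 − 38.0) / -1.9 = 7.38 s
v² = v₀² + 2aΔx → Δx = (24² − 38.0²)/(2·-1.9) = 229 m
Distance in phase 2 = 229 m

229 m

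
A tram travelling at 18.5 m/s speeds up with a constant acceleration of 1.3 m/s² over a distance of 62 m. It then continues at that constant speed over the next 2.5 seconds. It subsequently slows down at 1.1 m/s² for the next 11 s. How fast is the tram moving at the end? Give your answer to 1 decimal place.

10.3 m/s

Phase 1 (accelerating): v₀ = 18.5 m/s, a = 1.3 m/s².
v² = v₀² + 2aΔx = 18.5² + 2·1.3·62 = 503 → v = 22.4 m/s
t = (v − v₀)/a = (22.4 − 18.5)/1.3 = 3.03 s

Phase 2 (constant speed): v₀ = 22.4 m/s, a = 0 m/s².
v = v₀ + at = 22.4 + (0)(2.5) = 22.4 m/s
Δx = v₀t + ½at² = 22.4·2.5 + 0.5·0·2.5² = 56.1 m

Phase 3 (decelerating): v₀ = 22.4 m/s, a = -1.1 m/s².
v = v₀ + at = 22.4 + (-1.1)(11) = 10.3 m/s
Δx = v₀t + ½at² = 22.4·11 + 0.5·-1.1·11² = 180 m
Final speed = 10.3 m/s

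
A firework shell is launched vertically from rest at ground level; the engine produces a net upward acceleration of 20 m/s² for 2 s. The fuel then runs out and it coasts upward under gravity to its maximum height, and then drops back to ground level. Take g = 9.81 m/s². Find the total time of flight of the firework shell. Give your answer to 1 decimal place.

11.1 s

Phase 1 (powered ascent): v₀ = 0 m/s, a = 20 m/s².
v = v₀ + at = 0 + (20)(2) = 40.0 m/s
Δx = v₀t + ½at² = 0·2 + 0.5·20·2² = 40.0 m

Phase 2 (coasting upward): v₀ = 40.0 m/s, a = -9.81 m/s².
v = v₀ + at → t = (0 − 40.0) / -9.81 = 4.08 s
v² = v₀² + 2aΔx → Δx = (0² − 40.0²)/(2·-9.81) = 81.5 m

Phase 3 (free fall): v₀ = 0 m/s, a = -9.81 m/s².
Falls 122 m from rest: t = √(2·122/9.81) = 4.98 s; v = g·t = 48.8 m/s.
Total time = 2.00 + 4.08 + 4.98 = 11.1 s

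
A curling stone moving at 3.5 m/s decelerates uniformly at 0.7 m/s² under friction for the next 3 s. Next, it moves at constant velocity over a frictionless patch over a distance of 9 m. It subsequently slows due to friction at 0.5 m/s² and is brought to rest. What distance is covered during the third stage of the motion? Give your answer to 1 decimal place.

2.0 m

Phase 1 (decelerating): v₀ = 3.50 m/s, a = -0.7 m/s².
v = v₀ + at = 3.50 + (-0.7)(3) = 1.40 m/s
Δx = v₀t + ½at² = 3.50·3 + 0.5·-0.7·3² = 7.35 m

Phase 2 (constant speed): v₀ = 1.40 m/s, a = 0 m/s².
Constant speed: t = d/v = 9/1.40 = 6.43 s

Phase 3 (decelerating): v₀ = 1.40 m/s, a = -0.5 m/s².
v = v₀ + at → t = (0 − 1.40) / -0.5 = 2.80 s
v² = v₀² + 2aΔx → Δx = (0² − 1.40²)/(2·-0.5) = 1.96 m
Distance in phase 3 = 1.96 m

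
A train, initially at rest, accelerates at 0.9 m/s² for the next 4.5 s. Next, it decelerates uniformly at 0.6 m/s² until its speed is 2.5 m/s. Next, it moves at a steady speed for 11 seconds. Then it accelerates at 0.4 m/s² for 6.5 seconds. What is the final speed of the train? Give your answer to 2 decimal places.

Phase 1 (accelerating): v₀ = 0 m/s, a = 0.9 m/s².
v = v₀ + at = 0 + (0.9)(4.5) = 4.05 m/s
Δx = v₀t + ½at² = 0·4.5 + 0.5·0.9·4.5² = 9.11 m

Phase 2 (decelerating): v₀ = 4.05 m/s, a = -0.6 m/s².
v = v₀ + at → t = (2.5 − 4.05) / -0.6 = 2.58 s
v² = v₀² + 2aΔx → Δx = (2.5² − 4.05²)/(2·-0.6) = 8.46 m

Phase 3 (constant speed): v₀ = 2.50 m/s, a = 0 m/s².
v = v₀ + at = 2.50 + (0)(11) = 2.50 m/s
Δx = v₀t + ½at² = 2.50·11 + 0.5·0·11² = 27.5 m

Phase 4 (accelerating): v₀ = 2.50 m/s, a = 0.4 m/s².
v = v₀ + at = 2.50 + (0.4)(6.5) = 5.10 m/s
Δx = v₀t + ½at² = 2.50·6.5 + 0.5·0.4·6.5² = 24.7 m
Final speed = 5.10 m/s

5.10 m/s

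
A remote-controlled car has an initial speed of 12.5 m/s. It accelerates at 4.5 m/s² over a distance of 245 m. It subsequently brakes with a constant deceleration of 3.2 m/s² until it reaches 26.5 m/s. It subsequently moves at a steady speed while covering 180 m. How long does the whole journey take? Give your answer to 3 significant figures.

21.7 s

Phase 1 (accelerating): v₀ = 12.5 m/s, a = 4.5 m/s².
v² = v₀² + 2aΔx = 12.5² + 2·4.5·245 = 2360 → v = 48.6 m/s
t = (v − v₀)/a = (48.6 − 12.5)/4.5 = 8.02 s

Phase 2 (decelerating): v₀ = 48.6 m/s, a = -3.2 m/s².
v = v₀ + at → t = (26.5 − 48.6) / -3.2 = 6.90 s
v² = v₀² + 2aΔx → Δx = (26.5² − 48.6²)/(2·-3.2) = 259 m

Phase 3 (constant speed): v₀ = 26.5 m/s, a = 0 m/s².
Constant speed: t = d/v = 180/26.5 = 6.79 s
Total time = 8.02 + 6.90 + 6.79 = 21.7 s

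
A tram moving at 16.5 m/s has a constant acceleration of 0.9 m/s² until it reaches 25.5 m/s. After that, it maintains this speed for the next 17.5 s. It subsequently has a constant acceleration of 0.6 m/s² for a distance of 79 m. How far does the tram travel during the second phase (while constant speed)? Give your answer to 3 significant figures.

446 m

Phase 1 (accelerating): v₀ = 16.5 m/s, a = 0.9 m/s².
v = v₀ + at → t = (25.5 − 16.5) / 0.9 = 10.0 s
v² = v₀² + 2aΔx → Δx = (25.5² − 16.5²)/(2·0.9) = 210 m

Phase 2 (constant speed): v₀ = 25.5 m/s, a = 0 m/s².
v = v₀ + at = 25.5 + (0)(17.5) = 25.5 m/s
Δx = v₀t + ½at² = 25.5·17.5 + 0.5·0·17.5² = 446 m
Distance in phase 2 = 446 m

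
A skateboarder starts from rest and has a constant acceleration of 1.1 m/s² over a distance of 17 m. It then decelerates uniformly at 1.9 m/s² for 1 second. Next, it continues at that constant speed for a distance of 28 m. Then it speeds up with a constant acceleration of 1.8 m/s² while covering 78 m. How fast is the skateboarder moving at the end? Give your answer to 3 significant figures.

Phase 1 (accelerating): v₀ = 0 m/s, a = 1.1 m/s².
v² = v₀² + 2aΔx = 0² + 2·1.1·17 = 37.4 → v = 6.12 m/s
t = (v − v₀)/a = (6.12 − 0)/1.1 = 5.56 s

Phase 2 (decelerating): v₀ = 6.12 m/s, a = -1.9 m/s².
v = v₀ + at = 6.12 + (-1.9)(1) = 4.22 m/s
Δx = v₀t + ½at² = 6.12·1 + 0.5·-1.9·1² = 5.17 m

Phase 3 (constant speed): v₀ = 4.22 m/s, a = 0 m/s².
Constant speed: t = d/v = 28/4.22 = 6.64 s

Phase 4 (accelerating): v₀ = 4.22 m/s, a = 1.8 m/s².
v² = v₀² + 2aΔx = 4.22² + 2·1.8·78 = 299 → v = 17.3 m/s
t = (v − v₀)/a = (17.3 − 4.22)/1.8 = 7.26 s
Final speed = 17.3 m/s

17.3 m/s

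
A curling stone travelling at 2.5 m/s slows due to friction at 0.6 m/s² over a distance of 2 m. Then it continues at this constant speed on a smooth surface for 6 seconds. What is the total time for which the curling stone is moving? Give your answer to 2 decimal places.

6.90 s

Phase 1 (decelerating): v₀ = 2.50 m/s, a = -0.6 m/s².
v² = v₀² + 2aΔx = 2.50² + 2·-0.6·2 = 3.85 → v = 1.96 m/s
t = (v − v₀)/a = (1.96 − 2.50)/-0.6 = 0.896 s

Phase 2 (constant speed): v₀ = 1.96 m/s, a = 0 m/s².
v = v₀ + at = 1.96 + (0)(6) = 1.96 m/s
Δx = v₀t + ½at² = 1.96·6 + 0.5·0·6² = 11.8 m
Total time = 0.896 + 6.00 = 6.90 s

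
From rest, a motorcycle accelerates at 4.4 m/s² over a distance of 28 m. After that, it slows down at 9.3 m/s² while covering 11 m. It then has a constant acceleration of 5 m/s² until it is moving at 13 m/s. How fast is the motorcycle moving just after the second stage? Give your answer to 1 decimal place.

Phase 1 (accelerating): v₀ = 0 m/s, a = 4.4 m/s².
v² = v₀² + 2aΔx = 0² + 2·4.4·28 = 246 → v = 15.7 m/s
t = (v − v₀)/a = (15.7 − 0)/4.4 = 3.57 s

Phase 2 (decelerating): v₀ = 15.7 m/s, a = -9.3 m/s².
v² = v₀² + 2aΔx = 15.7² + 2·-9.3·11 = 41.8 → v = 6.47 m/s
t = (v − v₀)/a = (6.47 − 15.7)/-9.3 = 0.993 s
Speed at end of phase 2 = 6.47 m/s

6.5 m/s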